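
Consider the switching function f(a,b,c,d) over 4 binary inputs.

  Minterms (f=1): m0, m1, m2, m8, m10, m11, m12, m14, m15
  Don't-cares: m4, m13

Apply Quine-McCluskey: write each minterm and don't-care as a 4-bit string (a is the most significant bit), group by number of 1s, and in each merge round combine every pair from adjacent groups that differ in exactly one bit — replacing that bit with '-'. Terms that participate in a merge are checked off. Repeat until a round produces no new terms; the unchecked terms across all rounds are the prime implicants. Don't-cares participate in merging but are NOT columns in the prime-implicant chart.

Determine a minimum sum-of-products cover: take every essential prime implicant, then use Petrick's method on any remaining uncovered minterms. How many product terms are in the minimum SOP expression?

Round 0: 0000✓ 0001✓ 0010✓ 0100✓ 1000✓ 1010✓ 1011✓ 1100✓ 1101✓ 1110✓ 1111✓
Round 1: -000✓ -010✓ -100✓ 0-00✓ 00-0✓ 000- 1-00✓ 1-10✓ 1-11✓ 10-0✓ 101-✓ 11-0✓ 11-1✓ 110-✓ 111-✓
Round 2: --00 -0-0 1--0 1-1- 11--
PIs = {--00, -0-0, 000-, 1--0, 1-1-, 11--}
Coverage chart:
  m0: --00,-0-0,000-
  m1: 000- ←essential
  m2: -0-0 ←essential
  m8: --00,-0-0,1--0
  m10: -0-0,1--0,1-1-
  m11: 1-1- ←essential
  m12: --00,1--0,11--
  m14: 1--0,1-1-,11--
  m15: 1-1-,11--
Essential: -0-0, 000-, 1-1-
Petrick residual → --00
Min cover (4 terms): c'd' + b'd' + a'b'c' + ac

4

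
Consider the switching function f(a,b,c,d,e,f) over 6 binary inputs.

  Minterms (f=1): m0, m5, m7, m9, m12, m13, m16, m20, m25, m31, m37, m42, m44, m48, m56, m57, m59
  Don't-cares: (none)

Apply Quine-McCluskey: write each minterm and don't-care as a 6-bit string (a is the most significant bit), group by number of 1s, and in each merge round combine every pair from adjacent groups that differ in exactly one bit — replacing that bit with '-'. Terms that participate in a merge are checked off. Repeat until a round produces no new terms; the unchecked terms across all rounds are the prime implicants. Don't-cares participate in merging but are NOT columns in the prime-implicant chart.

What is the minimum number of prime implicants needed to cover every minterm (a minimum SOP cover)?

11

Round 0: 000000✓ 000101✓ 000111✓ 001001✓ 001100✓ 001101✓ 010000✓ 010100✓ 011001✓ 011111 100101✓ 101010 101100✓ 110000✓ 111000✓ 111001✓ 111011✓
Round 1: -00101 -01100 -10000 -11001 0-0000 0-1001 00-101 0001-1 001-01 00110- 010-00 11-000 1110-1 11100-
PIs = {-00101, -01100, -10000, -11001, 0-0000, 0-1001, 00-101, 0001-1, 001-01, 00110-, 010-00, 011111, 101010, 11-000, 1110-1, 11100-}
Coverage chart:
  m0: 0-0000 ←essential
  m5: -00101,00-101,0001-1
  m7: 0001-1 ←essential
  m9: 0-1001,001-01
  m12: -01100,00110-
  m13: 00-101,001-01,00110-
  m16: -10000,0-0000,010-00
  m20: 010-00 ←essential
  m25: -11001,0-1001
  m31: 011111 ←essential
  m37: -00101 ←essential
  m42: 101010 ←essential
  m44: -01100 ←essential
  m48: -10000,11-000
  m56: 11-000,11100-
  m57: -11001,1110-1,11100-
  m59: 1110-1 ←essential
Essential: -00101, -01100, 0-0000, 0001-1, 010-00, 011111, 101010, 1110-1
Petrick residual → -11001, 001-01, 11-000
Min cover (11 terms): b'c'de'f + b'cde'f' + bcd'e'f + a'c'd'e'f' + a'b'c'df + a'b'ce'f + a'bc'e'f' + a'bcdef + ab'cd'ef' + abd'e'f' + abcd'f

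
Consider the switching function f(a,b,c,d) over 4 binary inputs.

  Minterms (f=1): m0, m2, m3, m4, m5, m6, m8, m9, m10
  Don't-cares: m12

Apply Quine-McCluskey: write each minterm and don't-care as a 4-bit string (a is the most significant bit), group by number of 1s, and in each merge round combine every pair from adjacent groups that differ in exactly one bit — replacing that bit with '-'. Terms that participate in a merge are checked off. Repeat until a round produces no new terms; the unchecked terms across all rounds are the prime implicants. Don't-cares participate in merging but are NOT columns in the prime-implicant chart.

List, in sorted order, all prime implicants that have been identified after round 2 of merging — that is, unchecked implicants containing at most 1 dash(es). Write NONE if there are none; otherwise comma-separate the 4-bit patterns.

001-, 010-, 100-

size-2^0 implicants → 0000(✓)  0010(✓)  0011(✓)  0100(✓)  0101(✓)  0110(✓)  1000(✓)  1001(✓)  1010(✓)  1100(✓)
size-2^1 implicants → -000(✓)  -010(✓)  -100(✓)  0-00(✓)  0-10(✓)  00-0(✓)  001-  01-0(✓)  010-  1-00(✓)  10-0(✓)  100-
size-2^2 implicants → --00  -0-0  0--0
Unchecked terms (primes): --00, -0-0, 0--0, 001-, 010-, 100-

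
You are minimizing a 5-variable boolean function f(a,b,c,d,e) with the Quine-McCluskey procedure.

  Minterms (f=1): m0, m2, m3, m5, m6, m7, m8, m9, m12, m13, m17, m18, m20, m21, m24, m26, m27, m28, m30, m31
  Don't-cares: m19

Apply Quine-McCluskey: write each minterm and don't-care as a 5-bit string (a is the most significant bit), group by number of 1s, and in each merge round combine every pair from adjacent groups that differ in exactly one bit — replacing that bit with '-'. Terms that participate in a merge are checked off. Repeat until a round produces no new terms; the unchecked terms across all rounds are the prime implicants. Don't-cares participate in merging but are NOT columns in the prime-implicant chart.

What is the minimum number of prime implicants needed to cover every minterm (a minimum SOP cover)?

9

[col 0] 00000*, 00010*, 00011*, 00101*, 00110*, 00111*, 01000*, 01001*, 01100*, 01101*, 10001*, 10010*, 10011*, 10100*, 10101*, 11000*, 11010*, 11011*, 11100*, 11110*, 11111*
[col 1] -0010*, -0011*, -0101, -1000*, -1100*, 0-000, 0-101, 00-10*, 00-11*, 000-0, 0001-*, 001-1, 0011-*, 01-00*, 01-01*, 0100-*, 0110-*, 1-010*, 1-011*, 1-100, 10-01, 100-1, 1001-*, 1010-, 11-00*, 11-10*, 11-11*, 110-0*, 1101-*, 111-0*, 1111-*
[col 2] -001-, -1-00, 00-1-, 01-0-, 1-01-, 11--0, 11-1-
Prime implicants: -001-, -0101, -1-00, 0-000, 0-101, 00-1-, 000-0, 001-1, 01-0-, 1-01-, 1-100, 10-01, 100-1, 1010-, 11--0, 11-1-
PI chart (minterm → PIs covering it):
  0 | 0-000,000-0
  2 | -001-,00-1-,000-0
  3 | -001-,00-1-
  5 | -0101,0-101,001-1
  6 | 00-1-  (sole → essential)
  7 | 00-1-,001-1
  8 | -1-00,0-000,01-0-
  9 | 01-0-  (sole → essential)
  12 | -1-00,01-0-
  13 | 0-101,01-0-
  17 | 10-01,100-1
  18 | -001-,1-01-
  20 | 1-100,1010-
  21 | -0101,10-01,1010-
  24 | -1-00,11--0
  26 | 1-01-,11--0,11-1-
  27 | 1-01-,11-1-
  28 | -1-00,1-100,11--0
  30 | 11--0,11-1-
  31 | 11-1-  (sole → essential)
Essential prime implicants: 00-1-, 01-0-, 11-1-
Petrick residual → -001-, -0101, -1-00, 0-000, 1-100, 10-01
Minimum SOP uses 9 PIs: b'c'd + b'cd'e + bd'e' + a'c'd'e' + a'b'd + a'bd' + acd'e' + ab'd'e + abd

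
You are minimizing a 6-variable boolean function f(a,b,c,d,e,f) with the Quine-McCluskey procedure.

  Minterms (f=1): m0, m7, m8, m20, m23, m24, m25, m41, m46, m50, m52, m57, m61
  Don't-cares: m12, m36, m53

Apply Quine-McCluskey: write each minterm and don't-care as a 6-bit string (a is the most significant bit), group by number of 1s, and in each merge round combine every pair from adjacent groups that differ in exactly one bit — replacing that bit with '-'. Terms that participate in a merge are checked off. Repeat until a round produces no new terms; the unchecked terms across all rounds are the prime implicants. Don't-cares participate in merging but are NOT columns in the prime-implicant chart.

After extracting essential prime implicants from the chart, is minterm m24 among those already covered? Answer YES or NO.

Round 0: 000000✓ 000111✓ 001000✓ 001100✓ 010100✓ 010111✓ 011000✓ 011001✓ 100100✓ 101001✓ 101110 110010 110100✓ 110101✓ 111001✓ 111101✓
Round 1: -10100 -11001 0-0111 0-1000 00-000 001-00 01100- 1-0100 1-1001 11-101 11010- 111-01
PIs = {-10100, -11001, 0-0111, 0-1000, 00-000, 001-00, 01100-, 1-0100, 1-1001, 101110, 11-101, 110010, 11010-, 111-01}
Coverage chart:
  m0: 00-000 ←essential
  m7: 0-0111 ←essential
  m8: 0-1000,00-000,001-00
  m20: -10100 ←essential
  m23: 0-0111 ←essential
  m24: 0-1000,01100-
  m25: -11001,01100-
  m41: 1-1001 ←essential
  m46: 101110 ←essential
  m50: 110010 ←essential
  m52: -10100,1-0100,11010-
  m57: -11001,1-1001,111-01
  m61: 11-101,111-01
Essential: -10100, 0-0111, 00-000, 1-1001, 101110, 110010

NO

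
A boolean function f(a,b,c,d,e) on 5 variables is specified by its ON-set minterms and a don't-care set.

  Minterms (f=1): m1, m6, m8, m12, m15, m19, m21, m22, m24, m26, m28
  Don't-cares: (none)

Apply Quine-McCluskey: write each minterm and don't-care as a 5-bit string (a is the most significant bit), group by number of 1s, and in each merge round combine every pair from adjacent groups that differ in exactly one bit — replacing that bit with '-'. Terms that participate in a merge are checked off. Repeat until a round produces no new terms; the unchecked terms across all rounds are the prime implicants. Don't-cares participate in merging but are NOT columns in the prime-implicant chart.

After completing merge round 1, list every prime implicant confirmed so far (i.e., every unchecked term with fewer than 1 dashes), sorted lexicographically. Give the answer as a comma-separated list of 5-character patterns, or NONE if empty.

[col 0] 00001, 00110*, 01000*, 01100*, 01111, 10011, 10101, 10110*, 11000*, 11010*, 11100*
[col 1] -0110, -1000*, -1100*, 01-00*, 11-00*, 110-0
[col 2] -1-00
Prime implicants: -0110, -1-00, 00001, 01111, 10011, 10101, 110-0

00001, 01111, 10011, 10101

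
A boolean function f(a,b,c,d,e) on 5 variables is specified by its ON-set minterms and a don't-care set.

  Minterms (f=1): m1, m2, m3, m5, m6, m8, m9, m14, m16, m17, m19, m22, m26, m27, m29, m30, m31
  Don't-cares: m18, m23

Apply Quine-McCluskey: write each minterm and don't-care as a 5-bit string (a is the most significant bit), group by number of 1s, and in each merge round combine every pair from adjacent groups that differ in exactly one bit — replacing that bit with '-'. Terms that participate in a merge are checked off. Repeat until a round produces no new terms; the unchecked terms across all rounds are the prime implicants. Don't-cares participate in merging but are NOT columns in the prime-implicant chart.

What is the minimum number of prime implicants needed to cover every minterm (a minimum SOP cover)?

Round 0: 00001✓ 00010✓ 00011✓ 00101✓ 00110✓ 01000✓ 01001✓ 01110✓ 10000✓ 10001✓ 10010✓ 10011✓ 10110✓ 10111✓ 11010✓ 11011✓ 11101✓ 11110✓ 11111✓
Round 1: -0001✓ -0010✓ -0011✓ -0110✓ -1110✓ 0-001 0-110✓ 00-01 00-10✓ 000-1✓ 0001-✓ 0100- 1-010✓ 1-011✓ 1-110✓ 1-111✓ 10-10✓ 10-11✓ 100-0✓ 100-1✓ 1000-✓ 1001-✓ 1011-✓ 11-10✓ 11-11✓ 1101-✓ 111-1 1111-✓
Round 2: --110 -0-10 -00-1 -001- 1--10✓ 1--11✓ 1-01-✓ 1-11-✓ 10-1-✓ 100-- 11-1-✓
Round 3: 1--1-
PIs = {--110, -0-10, -00-1, -001-, 0-001, 00-01, 0100-, 1--1-, 100--, 111-1}
Coverage chart:
  m1: -00-1,0-001,00-01
  m2: -0-10,-001-
  m3: -00-1,-001-
  m5: 00-01 ←essential
  m6: --110,-0-10
  m8: 0100- ←essential
  m9: 0-001,0100-
  m14: --110 ←essential
  m16: 100-- ←essential
  m17: -00-1,100--
  m19: -00-1,-001-,1--1-,100--
  m22: --110,-0-10,1--1-
  m26: 1--1- ←essential
  m27: 1--1- ←essential
  m29: 111-1 ←essential
  m30: --110,1--1-
  m31: 1--1-,111-1
Essential: --110, 00-01, 0100-, 1--1-, 100--, 111-1
Petrick residual → -001-
Min cover (7 terms): cde' + b'c'd + a'b'd'e + a'bc'd' + ad + ab'c' + abce

7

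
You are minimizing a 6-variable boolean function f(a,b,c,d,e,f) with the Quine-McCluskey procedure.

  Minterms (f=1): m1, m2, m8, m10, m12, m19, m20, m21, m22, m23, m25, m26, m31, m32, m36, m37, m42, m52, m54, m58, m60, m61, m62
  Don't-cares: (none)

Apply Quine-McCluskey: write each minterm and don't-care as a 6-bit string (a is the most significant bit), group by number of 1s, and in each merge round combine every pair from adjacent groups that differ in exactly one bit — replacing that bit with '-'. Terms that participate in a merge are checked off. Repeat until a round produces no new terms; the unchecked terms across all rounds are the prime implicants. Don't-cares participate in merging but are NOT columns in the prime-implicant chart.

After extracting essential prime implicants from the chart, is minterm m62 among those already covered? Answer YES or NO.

NO

[col 0] 000001, 000010*, 001000*, 001010*, 001100*, 010011*, 010100*, 010101*, 010110*, 010111*, 011001, 011010*, 011111*, 100000*, 100100*, 100101*, 101010*, 110100*, 110110*, 111010*, 111100*, 111101*, 111110*
[col 1] -01010*, -10100*, -10110*, -11010*, 0-1010*, 00-010, 001-00, 0010-0, 01-111, 010-11, 0101-0*, 0101-1*, 01010-*, 01011-*, 1-0100, 1-1010*, 100-00, 10010-, 11-100*, 11-110*, 1101-0*, 111-10, 1111-0*, 11110-
[col 2] --1010, -101-0, 0101--, 11-1-0
Prime implicants: --1010, -101-0, 00-010, 000001, 001-00, 0010-0, 01-111, 010-11, 0101--, 011001, 1-0100, 100-00, 10010-, 11-1-0, 111-10, 11110-
PI chart (minterm → PIs covering it):
  1 | 000001  (sole → essential)
  2 | 00-010  (sole → essential)
  8 | 001-00,0010-0
  10 | --1010,00-010,0010-0
  12 | 001-00  (sole → essential)
  19 | 010-11  (sole → essential)
  20 | -101-0,0101--
  21 | 0101--  (sole → essential)
  22 | -101-0,0101--
  23 | 01-111,010-11,0101--
  25 | 011001  (sole → essential)
  26 | --1010  (sole → essential)
  31 | 01-111  (sole → essential)
  32 | 100-00  (sole → essential)
  36 | 1-0100,100-00,10010-
  37 | 10010-  (sole → essential)
  42 | --1010  (sole → essential)
  52 | -101-0,1-0100,11-1-0
  54 | -101-0,11-1-0
  58 | --1010,111-10
  60 | 11-1-0,11110-
  61 | 11110-  (sole → essential)
  62 | 11-1-0,111-10
Essential prime implicants: --1010, 00-010, 000001, 001-00, 01-111, 010-11, 0101--, 011001, 100-00, 10010-, 11110-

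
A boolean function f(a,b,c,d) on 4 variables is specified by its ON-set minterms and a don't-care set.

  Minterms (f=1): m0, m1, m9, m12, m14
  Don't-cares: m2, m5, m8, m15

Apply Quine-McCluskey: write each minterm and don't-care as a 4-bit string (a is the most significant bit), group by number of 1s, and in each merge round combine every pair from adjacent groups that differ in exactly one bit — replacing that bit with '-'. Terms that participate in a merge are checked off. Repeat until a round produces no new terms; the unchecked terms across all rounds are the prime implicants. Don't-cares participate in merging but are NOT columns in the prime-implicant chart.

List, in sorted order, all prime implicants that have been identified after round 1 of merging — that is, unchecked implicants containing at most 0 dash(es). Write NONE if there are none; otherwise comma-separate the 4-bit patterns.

NONE

size-2^0 implicants → 0000(✓)  0001(✓)  0010(✓)  0101(✓)  1000(✓)  1001(✓)  1100(✓)  1110(✓)  1111(✓)
size-2^1 implicants → -000(✓)  -001(✓)  0-01  00-0  000-(✓)  1-00  100-(✓)  11-0  111-
size-2^2 implicants → -00-
Unchecked terms (primes): -00-, 0-01, 00-0, 1-00, 11-0, 111-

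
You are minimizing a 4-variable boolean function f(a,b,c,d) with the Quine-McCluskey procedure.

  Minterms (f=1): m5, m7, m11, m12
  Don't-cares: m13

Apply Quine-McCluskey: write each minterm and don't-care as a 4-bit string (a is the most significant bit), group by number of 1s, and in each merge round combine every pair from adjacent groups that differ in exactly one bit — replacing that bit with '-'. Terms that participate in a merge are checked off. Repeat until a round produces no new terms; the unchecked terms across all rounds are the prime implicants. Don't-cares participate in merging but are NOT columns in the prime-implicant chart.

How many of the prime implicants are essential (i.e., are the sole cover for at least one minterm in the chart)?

3

size-2^0 implicants → 0101(✓)  0111(✓)  1011  1100(✓)  1101(✓)
size-2^1 implicants → -101  01-1  110-
Unchecked terms (primes): -101, 01-1, 1011, 110-
Minterm coverage:
  m5 ⊆ -101,01-1
  m7 ⊆ 01-1 [E]
  m11 ⊆ 1011 [E]
  m12 ⊆ 110- [E]
E = {01-1, 1011, 110-}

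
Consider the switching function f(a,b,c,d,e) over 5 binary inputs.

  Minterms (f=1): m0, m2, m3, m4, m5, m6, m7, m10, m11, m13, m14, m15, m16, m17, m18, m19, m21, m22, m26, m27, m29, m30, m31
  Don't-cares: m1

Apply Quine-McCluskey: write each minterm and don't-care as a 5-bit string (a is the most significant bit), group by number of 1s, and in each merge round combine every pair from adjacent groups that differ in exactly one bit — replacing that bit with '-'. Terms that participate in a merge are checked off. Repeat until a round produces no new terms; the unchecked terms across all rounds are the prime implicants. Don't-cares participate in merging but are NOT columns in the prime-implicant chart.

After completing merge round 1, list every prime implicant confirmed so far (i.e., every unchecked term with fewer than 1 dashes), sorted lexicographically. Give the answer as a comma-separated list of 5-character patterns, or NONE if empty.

[col 0] 00000*, 00001*, 00010*, 00011*, 00100*, 00101*, 00110*, 00111*, 01010*, 01011*, 01101*, 01110*, 01111*, 10000*, 10001*, 10010*, 10011*, 10101*, 10110*, 11010*, 11011*, 11101*, 11110*, 11111*
[col 1] -0000*, -0001*, -0010*, -0011*, -0101*, -0110*, -1010*, -1011*, -1101*, -1110*, -1111*, 0-010*, 0-011*, 0-101*, 0-110*, 0-111*, 00-00*, 00-01*, 00-10*, 00-11*, 000-0*, 000-1*, 0000-*, 0001-*, 001-0*, 001-1*, 0010-*, 0011-*, 01-10*, 01-11*, 0101-*, 011-1*, 0111-*, 1-010*, 1-011*, 1-101*, 1-110*, 10-01*, 10-10*, 100-0*, 100-1*, 1000-*, 1001-*, 11-10*, 11-11*, 1101-*, 111-1*, 1111-*
[col 2] --010*, --011*, --101, --110*, -0-01, -0-10*, -00-0*, -00-1*, -000-*, -001-*, -1-10*, -1-11*, -101-*, -11-1, -111-*, 0--10*, 0--11*, 0-01-*, 0-1-1, 0-11-*, 00--0*, 00--1*, 00-0-*, 00-1-*, 000--*, 001--*, 01-1-*, 1--10*, 1-01-*, 100--*, 11-1-*
[col 3] ---10, --01-, -00--, -1-1-, 0--1-, 00---
Prime implicants: ---10, --01-, --101, -0-01, -00--, -1-1-, -11-1, 0--1-, 0-1-1, 00---

NONE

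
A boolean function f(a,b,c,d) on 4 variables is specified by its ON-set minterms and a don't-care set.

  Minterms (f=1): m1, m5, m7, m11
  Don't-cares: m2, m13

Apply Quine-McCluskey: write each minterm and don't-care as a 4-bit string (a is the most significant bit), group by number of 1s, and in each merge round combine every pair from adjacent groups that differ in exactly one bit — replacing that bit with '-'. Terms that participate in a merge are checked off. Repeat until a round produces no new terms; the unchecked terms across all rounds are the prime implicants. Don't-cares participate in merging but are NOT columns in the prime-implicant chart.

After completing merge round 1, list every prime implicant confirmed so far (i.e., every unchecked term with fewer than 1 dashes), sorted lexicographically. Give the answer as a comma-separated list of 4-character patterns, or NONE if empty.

0010, 1011

Round 0: 0001✓ 0010 0101✓ 0111✓ 1011 1101✓
Round 1: -101 0-01 01-1
PIs = {-101, 0-01, 0010, 01-1, 1011}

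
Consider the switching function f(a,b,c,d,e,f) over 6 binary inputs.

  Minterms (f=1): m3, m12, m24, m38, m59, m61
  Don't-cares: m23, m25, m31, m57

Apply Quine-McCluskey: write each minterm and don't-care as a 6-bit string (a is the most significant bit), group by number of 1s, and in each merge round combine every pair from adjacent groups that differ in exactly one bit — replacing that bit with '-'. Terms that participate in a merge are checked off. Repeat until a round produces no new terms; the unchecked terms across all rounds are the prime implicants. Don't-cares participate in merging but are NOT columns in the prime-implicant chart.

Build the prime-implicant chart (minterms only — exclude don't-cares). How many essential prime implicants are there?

[col 0] 000011, 001100, 010111*, 011000*, 011001*, 011111*, 100110, 111001*, 111011*, 111101*
[col 1] -11001, 01-111, 01100-, 111-01, 1110-1
Prime implicants: -11001, 000011, 001100, 01-111, 01100-, 100110, 111-01, 1110-1
PI chart (minterm → PIs covering it):
  3 | 000011  (sole → essential)
  12 | 001100  (sole → essential)
  24 | 01100-  (sole → essential)
  38 | 100110  (sole → essential)
  59 | 1110-1  (sole → essential)
  61 | 111-01  (sole → essential)
Essential prime implicants: 000011, 001100, 01100-, 100110, 111-01, 1110-1

6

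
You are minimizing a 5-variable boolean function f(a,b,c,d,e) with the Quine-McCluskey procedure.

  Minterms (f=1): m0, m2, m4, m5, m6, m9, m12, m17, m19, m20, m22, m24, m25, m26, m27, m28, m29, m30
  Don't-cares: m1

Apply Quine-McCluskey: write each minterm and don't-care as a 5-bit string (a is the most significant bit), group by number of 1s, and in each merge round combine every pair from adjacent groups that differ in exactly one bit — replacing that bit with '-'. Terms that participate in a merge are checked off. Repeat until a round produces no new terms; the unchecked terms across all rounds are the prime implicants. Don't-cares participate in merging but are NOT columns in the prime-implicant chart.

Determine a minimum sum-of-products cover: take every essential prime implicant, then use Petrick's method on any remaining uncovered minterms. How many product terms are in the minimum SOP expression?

8

Round 0: 00000✓ 00001✓ 00010✓ 00100✓ 00101✓ 00110✓ 01001✓ 01100✓ 10001✓ 10011✓ 10100✓ 10110✓ 11000✓ 11001✓ 11010✓ 11011✓ 11100✓ 11101✓ 11110✓
Round 1: -0001✓ -0100✓ -0110✓ -1001✓ -1100✓ 0-001✓ 0-100✓ 00-00✓ 00-01✓ 00-10✓ 000-0✓ 0000-✓ 001-0✓ 0010-✓ 1-001✓ 1-011✓ 1-100✓ 1-110✓ 100-1✓ 101-0✓ 11-00✓ 11-01✓ 11-10✓ 110-0✓ 110-1✓ 1100-✓ 1101-✓ 111-0✓ 1110-✓
Round 2: --001 --100 -01-0 00--0 00-0- 1-0-1 1-1-0 11--0 11-0- 110--
PIs = {--001, --100, -01-0, 00--0, 00-0-, 1-0-1, 1-1-0, 11--0, 11-0-, 110--}
Coverage chart:
  m0: 00--0,00-0-
  m2: 00--0 ←essential
  m4: --100,-01-0,00--0,00-0-
  m5: 00-0- ←essential
  m6: -01-0,00--0
  m9: --001 ←essential
  m12: --100 ←essential
  m17: --001,1-0-1
  m19: 1-0-1 ←essential
  m20: --100,-01-0,1-1-0
  m22: -01-0,1-1-0
  m24: 11--0,11-0-,110--
  m25: --001,1-0-1,11-0-,110--
  m26: 11--0,110--
  m27: 1-0-1,110--
  m28: --100,1-1-0,11--0,11-0-
  m29: 11-0- ←essential
  m30: 1-1-0,11--0
Essential: --001, --100, 00--0, 00-0-, 1-0-1, 11-0-
Petrick residual → -01-0, 11--0
Min cover (8 terms): c'd'e + cd'e' + b'ce' + a'b'e' + a'b'd' + ac'e + abe' + abd'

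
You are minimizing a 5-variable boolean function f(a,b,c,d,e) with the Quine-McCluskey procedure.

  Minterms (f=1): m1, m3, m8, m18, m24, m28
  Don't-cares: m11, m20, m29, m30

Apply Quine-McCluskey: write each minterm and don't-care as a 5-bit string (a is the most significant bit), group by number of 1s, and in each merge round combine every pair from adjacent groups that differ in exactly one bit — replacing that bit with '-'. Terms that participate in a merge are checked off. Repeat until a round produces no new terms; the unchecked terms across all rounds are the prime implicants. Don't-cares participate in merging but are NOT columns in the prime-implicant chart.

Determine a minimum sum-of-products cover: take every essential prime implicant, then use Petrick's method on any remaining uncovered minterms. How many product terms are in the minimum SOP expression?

4

Round 0: 00001✓ 00011✓ 01000✓ 01011✓ 10010 10100✓ 11000✓ 11100✓ 11101✓ 11110✓
Round 1: -1000 0-011 000-1 1-100 11-00 111-0 1110-
PIs = {-1000, 0-011, 000-1, 1-100, 10010, 11-00, 111-0, 1110-}
Coverage chart:
  m1: 000-1 ←essential
  m3: 0-011,000-1
  m8: -1000 ←essential
  m18: 10010 ←essential
  m24: -1000,11-00
  m28: 1-100,11-00,111-0,1110-
Essential: -1000, 000-1, 10010
Petrick residual → 1-100
Min cover (4 terms): bc'd'e' + a'b'c'e + acd'e' + ab'c'de'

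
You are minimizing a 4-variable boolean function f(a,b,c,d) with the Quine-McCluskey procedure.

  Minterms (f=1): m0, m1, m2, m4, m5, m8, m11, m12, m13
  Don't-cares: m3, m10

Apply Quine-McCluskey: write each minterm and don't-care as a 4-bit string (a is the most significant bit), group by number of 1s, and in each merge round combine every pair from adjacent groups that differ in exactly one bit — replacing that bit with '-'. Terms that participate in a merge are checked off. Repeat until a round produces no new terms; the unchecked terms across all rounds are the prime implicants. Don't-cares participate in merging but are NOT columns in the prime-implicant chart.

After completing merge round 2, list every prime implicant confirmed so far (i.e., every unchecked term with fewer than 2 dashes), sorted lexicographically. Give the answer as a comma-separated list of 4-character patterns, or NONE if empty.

NONE

Round 0: 0000✓ 0001✓ 0010✓ 0011✓ 0100✓ 0101✓ 1000✓ 1010✓ 1011✓ 1100✓ 1101✓
Round 1: -000✓ -010✓ -011✓ -100✓ -101✓ 0-00✓ 0-01✓ 00-0✓ 00-1✓ 000-✓ 001-✓ 010-✓ 1-00✓ 10-0✓ 101-✓ 110-✓
Round 2: --00 -0-0 -01- -10- 0-0- 00--
PIs = {--00, -0-0, -01-, -10-, 0-0-, 00--}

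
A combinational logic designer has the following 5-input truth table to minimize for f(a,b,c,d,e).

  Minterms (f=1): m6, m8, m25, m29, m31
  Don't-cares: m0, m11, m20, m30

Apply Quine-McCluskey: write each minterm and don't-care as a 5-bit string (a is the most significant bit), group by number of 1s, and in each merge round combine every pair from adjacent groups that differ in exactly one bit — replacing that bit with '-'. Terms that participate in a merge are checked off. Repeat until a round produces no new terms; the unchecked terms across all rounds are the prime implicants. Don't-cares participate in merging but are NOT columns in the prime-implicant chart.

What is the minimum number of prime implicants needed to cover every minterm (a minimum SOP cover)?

Round 0: 00000✓ 00110 01000✓ 01011 10100 11001✓ 11101✓ 11110✓ 11111✓
Round 1: 0-000 11-01 111-1 1111-
PIs = {0-000, 00110, 01011, 10100, 11-01, 111-1, 1111-}
Coverage chart:
  m6: 00110 ←essential
  m8: 0-000 ←essential
  m25: 11-01 ←essential
  m29: 11-01,111-1
  m31: 111-1,1111-
Essential: 0-000, 00110, 11-01
Petrick residual → 111-1
Min cover (4 terms): a'c'd'e' + a'b'cde' + abd'e + abce

4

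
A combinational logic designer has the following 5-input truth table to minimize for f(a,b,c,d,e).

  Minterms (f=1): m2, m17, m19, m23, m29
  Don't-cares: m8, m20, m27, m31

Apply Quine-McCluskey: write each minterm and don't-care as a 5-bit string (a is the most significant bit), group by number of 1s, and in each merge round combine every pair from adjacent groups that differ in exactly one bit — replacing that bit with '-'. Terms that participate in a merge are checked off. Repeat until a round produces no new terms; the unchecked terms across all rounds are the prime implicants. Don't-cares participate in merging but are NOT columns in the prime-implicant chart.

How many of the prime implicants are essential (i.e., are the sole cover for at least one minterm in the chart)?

4

Round 0: 00010 01000 10001✓ 10011✓ 10100 10111✓ 11011✓ 11101✓ 11111✓
Round 1: 1-011✓ 1-111✓ 10-11✓ 100-1 11-11✓ 111-1
Round 2: 1--11
PIs = {00010, 01000, 1--11, 100-1, 10100, 111-1}
Coverage chart:
  m2: 00010 ←essential
  m17: 100-1 ←essential
  m19: 1--11,100-1
  m23: 1--11 ←essential
  m29: 111-1 ←essential
Essential: 00010, 1--11, 100-1, 111-1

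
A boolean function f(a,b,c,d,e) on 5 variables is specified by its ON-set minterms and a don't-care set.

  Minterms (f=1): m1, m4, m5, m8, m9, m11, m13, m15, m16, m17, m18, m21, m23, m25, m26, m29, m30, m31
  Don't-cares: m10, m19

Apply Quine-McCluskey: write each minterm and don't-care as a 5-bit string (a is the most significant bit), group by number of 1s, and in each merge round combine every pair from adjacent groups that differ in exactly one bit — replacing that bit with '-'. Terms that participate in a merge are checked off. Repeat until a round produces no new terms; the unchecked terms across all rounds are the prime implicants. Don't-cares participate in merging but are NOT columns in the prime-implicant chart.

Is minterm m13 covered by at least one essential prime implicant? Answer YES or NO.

YES

[col 0] 00001*, 00100*, 00101*, 01000*, 01001*, 01010*, 01011*, 01101*, 01111*, 10000*, 10001*, 10010*, 10011*, 10101*, 10111*, 11001*, 11010*, 11101*, 11110*, 11111*
[col 1] -0001*, -0101*, -1001*, -1010, -1101*, -1111*, 0-001*, 0-101*, 00-01*, 0010-, 01-01*, 01-11*, 010-0*, 010-1*, 0100-*, 0101-*, 011-1*, 1-001*, 1-010, 1-101*, 1-111*, 10-01*, 10-11*, 100-0*, 100-1*, 1000-*, 1001-*, 101-1*, 11-01*, 11-10, 111-1*, 1111-
[col 2] --001*, --101*, -0-01*, -1-01*, -11-1, 0--01*, 01--1, 010--, 1--01*, 1-1-1, 10--1, 100--
[col 3] ---01
Prime implicants: ---01, -1010, -11-1, 0010-, 01--1, 010--, 1-010, 1-1-1, 10--1, 100--, 11-10, 1111-
PI chart (minterm → PIs covering it):
  1 | ---01  (sole → essential)
  4 | 0010-  (sole → essential)
  5 | ---01,0010-
  8 | 010--  (sole → essential)
  9 | ---01,01--1,010--
  11 | 01--1,010--
  13 | ---01,-11-1,01--1
  15 | -11-1,01--1
  16 | 100--  (sole → essential)
  17 | ---01,10--1,100--
  18 | 1-010,100--
  21 | ---01,1-1-1,10--1
  23 | 1-1-1,10--1
  25 | ---01  (sole → essential)
  26 | -1010,1-010,11-10
  29 | ---01,-11-1,1-1-1
  30 | 11-10,1111-
  31 | -11-1,1-1-1,1111-
Essential prime implicants: ---01, 0010-, 010--, 100--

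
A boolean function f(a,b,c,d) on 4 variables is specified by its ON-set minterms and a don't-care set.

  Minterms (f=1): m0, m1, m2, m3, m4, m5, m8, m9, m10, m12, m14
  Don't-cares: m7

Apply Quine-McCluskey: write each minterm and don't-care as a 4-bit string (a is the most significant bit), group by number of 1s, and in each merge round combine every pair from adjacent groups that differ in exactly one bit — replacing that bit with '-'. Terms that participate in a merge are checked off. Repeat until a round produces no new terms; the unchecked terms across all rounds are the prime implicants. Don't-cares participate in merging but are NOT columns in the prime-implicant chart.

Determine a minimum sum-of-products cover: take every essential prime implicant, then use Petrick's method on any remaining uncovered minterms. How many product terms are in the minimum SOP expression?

4

[col 0] 0000*, 0001*, 0010*, 0011*, 0100*, 0101*, 0111*, 1000*, 1001*, 1010*, 1100*, 1110*
[col 1] -000*, -001*, -010*, -100*, 0-00*, 0-01*, 0-11*, 00-0*, 00-1*, 000-*, 001-*, 01-1*, 010-*, 1-00*, 1-10*, 10-0*, 100-*, 11-0*
[col 2] --00, -0-0, -00-, 0--1, 0-0-, 00--, 1--0
Prime implicants: --00, -0-0, -00-, 0--1, 0-0-, 00--, 1--0
PI chart (minterm → PIs covering it):
  0 | --00,-0-0,-00-,0-0-,00--
  1 | -00-,0--1,0-0-,00--
  2 | -0-0,00--
  3 | 0--1,00--
  4 | --00,0-0-
  5 | 0--1,0-0-
  8 | --00,-0-0,-00-,1--0
  9 | -00-  (sole → essential)
  10 | -0-0,1--0
  12 | --00,1--0
  14 | 1--0  (sole → essential)
Essential prime implicants: -00-, 1--0
Petrick residual → 0-0-, 00--
Minimum SOP uses 4 PIs: b'c' + a'c' + a'b' + ad'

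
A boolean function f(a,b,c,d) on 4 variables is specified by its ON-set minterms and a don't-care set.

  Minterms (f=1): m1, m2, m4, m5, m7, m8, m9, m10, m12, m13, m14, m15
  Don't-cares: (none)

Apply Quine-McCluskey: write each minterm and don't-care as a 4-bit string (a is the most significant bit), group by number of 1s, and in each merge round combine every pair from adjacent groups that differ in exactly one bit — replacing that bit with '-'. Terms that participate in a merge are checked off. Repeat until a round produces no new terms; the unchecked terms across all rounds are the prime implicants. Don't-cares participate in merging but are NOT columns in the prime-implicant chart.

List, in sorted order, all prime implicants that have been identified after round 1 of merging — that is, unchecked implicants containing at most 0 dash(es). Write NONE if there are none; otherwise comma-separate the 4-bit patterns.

NONE

size-2^0 implicants → 0001(✓)  0010(✓)  0100(✓)  0101(✓)  0111(✓)  1000(✓)  1001(✓)  1010(✓)  1100(✓)  1101(✓)  1110(✓)  1111(✓)
size-2^1 implicants → -001(✓)  -010  -100(✓)  -101(✓)  -111(✓)  0-01(✓)  01-1(✓)  010-(✓)  1-00(✓)  1-01(✓)  1-10(✓)  10-0(✓)  100-(✓)  11-0(✓)  11-1(✓)  110-(✓)  111-(✓)
size-2^2 implicants → --01  -1-1  -10-  1--0  1-0-  11--
Unchecked terms (primes): --01, -010, -1-1, -10-, 1--0, 1-0-, 11--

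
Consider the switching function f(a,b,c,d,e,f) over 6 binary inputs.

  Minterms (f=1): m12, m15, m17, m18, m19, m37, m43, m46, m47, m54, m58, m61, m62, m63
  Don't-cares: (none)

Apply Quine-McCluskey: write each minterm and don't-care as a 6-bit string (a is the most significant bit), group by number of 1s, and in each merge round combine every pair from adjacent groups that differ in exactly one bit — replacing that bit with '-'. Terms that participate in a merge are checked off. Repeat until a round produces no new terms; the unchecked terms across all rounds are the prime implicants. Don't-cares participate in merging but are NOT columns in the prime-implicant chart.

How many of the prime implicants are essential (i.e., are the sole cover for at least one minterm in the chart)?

Round 0: 001100 001111✓ 010001✓ 010010✓ 010011✓ 100101 101011✓ 101110✓ 101111✓ 110110✓ 111010✓ 111101✓ 111110✓ 111111✓
Round 1: -01111 0100-1 01001- 1-1110✓ 1-1111✓ 101-11 10111-✓ 11-110 111-10 1111-1 11111-✓
Round 2: 1-111-
PIs = {-01111, 001100, 0100-1, 01001-, 1-111-, 100101, 101-11, 11-110, 111-10, 1111-1}
Coverage chart:
  m12: 001100 ←essential
  m15: -01111 ←essential
  m17: 0100-1 ←essential
  m18: 01001- ←essential
  m19: 0100-1,01001-
  m37: 100101 ←essential
  m43: 101-11 ←essential
  m46: 1-111- ←essential
  m47: -01111,1-111-,101-11
  m54: 11-110 ←essential
  m58: 111-10 ←essential
  m61: 1111-1 ←essential
  m62: 1-111-,11-110,111-10
  m63: 1-111-,1111-1
Essential: -01111, 001100, 0100-1, 01001-, 1-111-, 100101, 101-11, 11-110, 111-10, 1111-1

10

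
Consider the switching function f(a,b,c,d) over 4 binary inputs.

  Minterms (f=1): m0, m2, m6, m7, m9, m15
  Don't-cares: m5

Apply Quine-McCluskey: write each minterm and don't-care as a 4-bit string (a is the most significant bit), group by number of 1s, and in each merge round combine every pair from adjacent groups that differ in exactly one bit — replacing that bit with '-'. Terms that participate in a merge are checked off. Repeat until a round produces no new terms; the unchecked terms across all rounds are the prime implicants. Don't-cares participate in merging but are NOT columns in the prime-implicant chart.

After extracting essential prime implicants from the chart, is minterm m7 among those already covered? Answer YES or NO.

Round 0: 0000✓ 0010✓ 0101✓ 0110✓ 0111✓ 1001 1111✓
Round 1: -111 0-10 00-0 01-1 011-
PIs = {-111, 0-10, 00-0, 01-1, 011-, 1001}
Coverage chart:
  m0: 00-0 ←essential
  m2: 0-10,00-0
  m6: 0-10,011-
  m7: -111,01-1,011-
  m9: 1001 ←essential
  m15: -111 ←essential
Essential: -111, 00-0, 1001

YES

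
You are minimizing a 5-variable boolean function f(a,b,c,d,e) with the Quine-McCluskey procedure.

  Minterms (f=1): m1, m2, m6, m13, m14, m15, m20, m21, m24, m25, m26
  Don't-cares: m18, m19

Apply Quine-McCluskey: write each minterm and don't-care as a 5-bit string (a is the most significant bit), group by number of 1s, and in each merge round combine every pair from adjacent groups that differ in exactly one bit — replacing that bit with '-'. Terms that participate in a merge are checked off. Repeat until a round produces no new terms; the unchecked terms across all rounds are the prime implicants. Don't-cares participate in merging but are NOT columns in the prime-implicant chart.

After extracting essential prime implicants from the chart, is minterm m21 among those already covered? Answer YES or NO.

[col 0] 00001, 00010*, 00110*, 01101*, 01110*, 01111*, 10010*, 10011*, 10100*, 10101*, 11000*, 11001*, 11010*
[col 1] -0010, 0-110, 00-10, 011-1, 0111-, 1-010, 1001-, 1010-, 110-0, 1100-
Prime implicants: -0010, 0-110, 00-10, 00001, 011-1, 0111-, 1-010, 1001-, 1010-, 110-0, 1100-
PI chart (minterm → PIs covering it):
  1 | 00001  (sole → essential)
  2 | -0010,00-10
  6 | 0-110,00-10
  13 | 011-1  (sole → essential)
  14 | 0-110,0111-
  15 | 011-1,0111-
  20 | 1010-  (sole → essential)
  21 | 1010-  (sole → essential)
  24 | 110-0,1100-
  25 | 1100-  (sole → essential)
  26 | 1-010,110-0
Essential prime implicants: 00001, 011-1, 1010-, 1100-

YES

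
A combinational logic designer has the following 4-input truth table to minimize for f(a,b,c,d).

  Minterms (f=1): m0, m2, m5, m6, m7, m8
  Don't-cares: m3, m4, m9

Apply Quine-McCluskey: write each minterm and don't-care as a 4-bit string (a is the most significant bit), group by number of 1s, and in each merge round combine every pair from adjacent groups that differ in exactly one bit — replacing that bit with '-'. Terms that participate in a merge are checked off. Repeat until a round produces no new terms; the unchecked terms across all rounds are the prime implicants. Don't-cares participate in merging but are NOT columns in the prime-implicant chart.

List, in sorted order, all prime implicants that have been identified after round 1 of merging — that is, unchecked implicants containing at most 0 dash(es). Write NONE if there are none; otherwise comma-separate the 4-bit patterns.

[col 0] 0000*, 0010*, 0011*, 0100*, 0101*, 0110*, 0111*, 1000*, 1001*
[col 1] -000, 0-00*, 0-10*, 0-11*, 00-0*, 001-*, 01-0*, 01-1*, 010-*, 011-*, 100-
[col 2] 0--0, 0-1-, 01--
Prime implicants: -000, 0--0, 0-1-, 01--, 100-

NONE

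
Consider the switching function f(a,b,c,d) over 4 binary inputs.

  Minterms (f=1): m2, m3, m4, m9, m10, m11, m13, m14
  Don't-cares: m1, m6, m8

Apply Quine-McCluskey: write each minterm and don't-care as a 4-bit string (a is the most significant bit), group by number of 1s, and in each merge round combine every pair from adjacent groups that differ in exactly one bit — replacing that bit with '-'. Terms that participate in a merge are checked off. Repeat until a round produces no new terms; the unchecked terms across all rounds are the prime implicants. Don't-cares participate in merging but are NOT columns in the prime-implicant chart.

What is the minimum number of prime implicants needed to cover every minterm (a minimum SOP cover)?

4

Round 0: 0001✓ 0010✓ 0011✓ 0100✓ 0110✓ 1000✓ 1001✓ 1010✓ 1011✓ 1101✓ 1110✓
Round 1: -001✓ -010✓ -011✓ -110✓ 0-10✓ 00-1✓ 001-✓ 01-0 1-01 1-10✓ 10-0✓ 10-1✓ 100-✓ 101-✓
Round 2: --10 -0-1 -01- 10--
PIs = {--10, -0-1, -01-, 01-0, 1-01, 10--}
Coverage chart:
  m2: --10,-01-
  m3: -0-1,-01-
  m4: 01-0 ←essential
  m9: -0-1,1-01,10--
  m10: --10,-01-,10--
  m11: -0-1,-01-,10--
  m13: 1-01 ←essential
  m14: --10 ←essential
Essential: --10, 01-0, 1-01
Petrick residual → -0-1
Min cover (4 terms): cd' + b'd + a'bd' + ac'd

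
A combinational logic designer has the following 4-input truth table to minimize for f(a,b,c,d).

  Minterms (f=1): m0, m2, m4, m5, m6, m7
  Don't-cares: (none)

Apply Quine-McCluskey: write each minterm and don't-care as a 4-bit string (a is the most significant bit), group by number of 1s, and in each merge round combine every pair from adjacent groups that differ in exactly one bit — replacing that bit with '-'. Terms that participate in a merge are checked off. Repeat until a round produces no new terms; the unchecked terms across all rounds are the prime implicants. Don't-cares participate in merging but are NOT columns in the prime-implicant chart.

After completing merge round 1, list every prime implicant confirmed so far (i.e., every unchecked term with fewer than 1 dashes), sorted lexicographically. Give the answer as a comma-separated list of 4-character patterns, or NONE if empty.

NONE

size-2^0 implicants → 0000(✓)  0010(✓)  0100(✓)  0101(✓)  0110(✓)  0111(✓)
size-2^1 implicants → 0-00(✓)  0-10(✓)  00-0(✓)  01-0(✓)  01-1(✓)  010-(✓)  011-(✓)
size-2^2 implicants → 0--0  01--
Unchecked terms (primes): 0--0, 01--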